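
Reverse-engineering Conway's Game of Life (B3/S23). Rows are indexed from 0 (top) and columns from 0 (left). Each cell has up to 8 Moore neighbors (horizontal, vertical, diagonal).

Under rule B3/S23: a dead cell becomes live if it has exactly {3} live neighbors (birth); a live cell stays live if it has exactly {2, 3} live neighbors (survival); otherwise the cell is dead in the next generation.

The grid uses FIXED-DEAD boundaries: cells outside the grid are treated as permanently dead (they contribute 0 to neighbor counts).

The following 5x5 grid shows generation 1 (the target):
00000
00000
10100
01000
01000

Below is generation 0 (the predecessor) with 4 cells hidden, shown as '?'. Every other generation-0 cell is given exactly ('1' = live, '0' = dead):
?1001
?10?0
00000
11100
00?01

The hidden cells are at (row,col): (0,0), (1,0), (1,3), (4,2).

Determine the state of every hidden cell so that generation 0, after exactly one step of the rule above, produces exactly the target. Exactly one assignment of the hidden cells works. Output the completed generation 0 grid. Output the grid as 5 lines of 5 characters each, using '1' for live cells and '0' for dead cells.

Hidden generation-0 cells (in order): (0,0), (1,0), (1,3), (4,2).
A hidden cell only influences target cells in its own 3x3 neighborhood. Try each of the 2^4 = 16 assignments, step the completed generation 0 forward once under B3/S23, and compare with the target:
  (0,0)=0 (1,0)=0 (1,3)=0 (4,2)=0 -> step reproduces the target at every cell -> ACCEPT
  (0,0)=0 (1,0)=0 (1,3)=0 (4,2)=1 -> step gives (3,2)='1' but target has '0' -> reject
  (0,0)=0 (1,0)=0 (1,3)=1 (4,2)=0 -> step gives (0,2)='1' but target has '0' -> reject
  (0,0)=0 (1,0)=0 (1,3)=1 (4,2)=1 -> step gives (0,2)='1' but target has '0' -> reject
  (0,0)=0 (1,0)=1 (1,3)=0 (4,2)=0 -> step gives (0,0)='1' but target has '0' -> reject
  (0,0)=0 (1,0)=1 (1,3)=0 (4,2)=1 -> step gives (0,0)='1' but target has '0' -> reject
  (0,0)=0 (1,0)=1 (1,3)=1 (4,2)=0 -> step gives (0,0)='1' but target has '0' -> reject
  (0,0)=0 (1,0)=1 (1,3)=1 (4,2)=1 -> step gives (0,0)='1' but target has '0' -> reject
  (0,0)=1 (1,0)=0 (1,3)=0 (4,2)=0 -> step gives (0,0)='1' but target has '0' -> reject
  (0,0)=1 (1,0)=0 (1,3)=0 (4,2)=1 -> step gives (0,0)='1' but target has '0' -> reject
  (0,0)=1 (1,0)=0 (1,3)=1 (4,2)=0 -> step gives (0,0)='1' but target has '0' -> reject
  (0,0)=1 (1,0)=0 (1,3)=1 (4,2)=1 -> step gives (0,0)='1' but target has '0' -> reject
  (0,0)=1 (1,0)=1 (1,3)=0 (4,2)=0 -> step gives (0,0)='1' but target has '0' -> reject
  (0,0)=1 (1,0)=1 (1,3)=0 (4,2)=1 -> step gives (0,0)='1' but target has '0' -> reject
  (0,0)=1 (1,0)=1 (1,3)=1 (4,2)=0 -> step gives (0,0)='1' but target has '0' -> reject
  (0,0)=1 (1,0)=1 (1,3)=1 (4,2)=1 -> step gives (0,0)='1' but target has '0' -> reject
Unique solution: (0,0)=dead, (1,0)=dead, (1,3)=dead, (4,2)=dead.
Check: live-neighbor counts of every cell in the completed generation 0:
21210
21211
34310
12121
23220
Applying B3/S23 to generation 0 with these counts gives:
00000
00000
10100
01000
01000
which matches the target exactly.

Answer: 01001
01000
00000
11100
00001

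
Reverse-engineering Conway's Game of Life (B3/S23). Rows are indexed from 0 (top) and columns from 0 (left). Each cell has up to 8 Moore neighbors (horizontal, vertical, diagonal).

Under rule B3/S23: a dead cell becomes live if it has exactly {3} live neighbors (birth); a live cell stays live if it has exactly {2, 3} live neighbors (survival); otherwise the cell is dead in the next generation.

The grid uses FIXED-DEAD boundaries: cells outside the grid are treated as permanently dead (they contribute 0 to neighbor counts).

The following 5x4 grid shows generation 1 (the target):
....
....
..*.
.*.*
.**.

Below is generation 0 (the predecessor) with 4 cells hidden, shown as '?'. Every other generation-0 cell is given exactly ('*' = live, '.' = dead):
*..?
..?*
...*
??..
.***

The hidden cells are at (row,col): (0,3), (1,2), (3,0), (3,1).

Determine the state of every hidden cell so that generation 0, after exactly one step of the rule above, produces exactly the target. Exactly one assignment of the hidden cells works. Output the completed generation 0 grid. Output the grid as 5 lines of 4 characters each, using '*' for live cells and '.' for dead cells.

Answer: *...
...*
...*
.*..
.***

Derivation:
Hidden generation-0 cells (in order): (0,3), (1,2), (3,0), (3,1).
A hidden cell only influences target cells in its own 3x3 neighborhood. Try each of the 2^4 = 16 assignments, step the completed generation 0 forward once under B3/S23, and compare with the target:
  (0,3)=. (1,2)=. (3,0)=. (3,1)=. -> step gives (2,2)='.' but target has '*' -> reject
  (0,3)=. (1,2)=. (3,0)=. (3,1)=* -> step reproduces the target at every cell -> ACCEPT
  (0,3)=. (1,2)=. (3,0)=* (3,1)=. -> step gives (2,2)='.' but target has '*' -> reject
  (0,3)=. (1,2)=. (3,0)=* (3,1)=* -> step gives (3,0)='*' but target has '.' -> reject
  (0,3)=. (1,2)=* (3,0)=. (3,1)=. -> step gives (1,2)='*' but target has '.' -> reject
  (0,3)=. (1,2)=* (3,0)=. (3,1)=* -> step gives (1,2)='*' but target has '.' -> reject
  (0,3)=. (1,2)=* (3,0)=* (3,1)=. -> step gives (1,2)='*' but target has '.' -> reject
  (0,3)=. (1,2)=* (3,0)=* (3,1)=* -> step gives (1,2)='*' but target has '.' -> reject
  (0,3)=* (1,2)=. (3,0)=. (3,1)=. -> step gives (1,2)='*' but target has '.' -> reject
  (0,3)=* (1,2)=. (3,0)=. (3,1)=* -> step gives (1,2)='*' but target has '.' -> reject
  (0,3)=* (1,2)=. (3,0)=* (3,1)=. -> step gives (1,2)='*' but target has '.' -> reject
  (0,3)=* (1,2)=. (3,0)=* (3,1)=* -> step gives (1,2)='*' but target has '.' -> reject
  (0,3)=* (1,2)=* (3,0)=. (3,1)=. -> step gives (0,2)='*' but target has '.' -> reject
  (0,3)=* (1,2)=* (3,0)=. (3,1)=* -> step gives (0,2)='*' but target has '.' -> reject
  (0,3)=* (1,2)=* (3,0)=* (3,1)=. -> step gives (0,2)='*' but target has '.' -> reject
  (0,3)=* (1,2)=* (3,0)=* (3,1)=* -> step gives (0,2)='*' but target has '.' -> reject
Unique solution: (0,3)=dead, (1,2)=dead, (3,0)=dead, (3,1)=live.
Check: live-neighbor counts of every cell in the completed generation 0:
0111
1121
1131
2253
2231
Applying B3/S23 to generation 0 with these counts gives:
....
....
..*.
.*.*
.**.
which matches the target exactly.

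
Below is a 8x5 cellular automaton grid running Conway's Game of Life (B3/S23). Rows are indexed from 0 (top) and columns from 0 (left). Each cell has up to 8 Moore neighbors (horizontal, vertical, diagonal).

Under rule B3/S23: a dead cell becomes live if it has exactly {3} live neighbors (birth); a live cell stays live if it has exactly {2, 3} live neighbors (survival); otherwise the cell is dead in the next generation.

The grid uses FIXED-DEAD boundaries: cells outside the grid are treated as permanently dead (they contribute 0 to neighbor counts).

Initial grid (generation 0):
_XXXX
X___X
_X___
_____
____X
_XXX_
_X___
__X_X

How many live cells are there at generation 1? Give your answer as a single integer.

Answer: 12

Derivation:
Simulating step by step:
Generation 0 (given above): 14 live cells
Generation 1: 12 live cells
_XXXX
X___X
_____
_____
__XX_
_XXX_
_X___
_____
Population at generation 1: 12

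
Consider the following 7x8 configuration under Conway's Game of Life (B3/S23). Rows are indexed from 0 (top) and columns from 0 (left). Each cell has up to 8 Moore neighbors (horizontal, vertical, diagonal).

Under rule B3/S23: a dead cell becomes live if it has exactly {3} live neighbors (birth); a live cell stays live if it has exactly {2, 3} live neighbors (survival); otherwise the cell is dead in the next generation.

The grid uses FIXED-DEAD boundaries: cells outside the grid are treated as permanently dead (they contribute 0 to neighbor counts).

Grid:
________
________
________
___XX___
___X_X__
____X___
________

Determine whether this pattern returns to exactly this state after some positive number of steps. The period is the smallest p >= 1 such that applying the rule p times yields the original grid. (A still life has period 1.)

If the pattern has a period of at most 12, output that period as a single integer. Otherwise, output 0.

Simulating and comparing each generation to the original:
Gen 0 (original, given above): 5 live cells
Gen 1: 5 live cells, MATCHES original -> period = 1

Answer: 1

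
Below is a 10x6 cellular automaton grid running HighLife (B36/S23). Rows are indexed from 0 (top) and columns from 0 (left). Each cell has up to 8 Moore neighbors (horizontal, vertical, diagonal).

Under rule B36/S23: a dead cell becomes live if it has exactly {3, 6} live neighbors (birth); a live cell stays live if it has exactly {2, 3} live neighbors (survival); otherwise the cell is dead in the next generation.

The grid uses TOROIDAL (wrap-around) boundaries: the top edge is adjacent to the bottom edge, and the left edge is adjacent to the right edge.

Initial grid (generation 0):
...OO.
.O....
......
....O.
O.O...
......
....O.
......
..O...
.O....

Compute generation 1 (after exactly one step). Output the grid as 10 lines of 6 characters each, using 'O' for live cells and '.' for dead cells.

Simulating step by step:
Generation 0 (given above): 9 live cells
Generation 1: 3 live cells
(generation 1 grid is the final answer)

Answer: ..O...
......
......
......
......
......
......
......
......
..OO..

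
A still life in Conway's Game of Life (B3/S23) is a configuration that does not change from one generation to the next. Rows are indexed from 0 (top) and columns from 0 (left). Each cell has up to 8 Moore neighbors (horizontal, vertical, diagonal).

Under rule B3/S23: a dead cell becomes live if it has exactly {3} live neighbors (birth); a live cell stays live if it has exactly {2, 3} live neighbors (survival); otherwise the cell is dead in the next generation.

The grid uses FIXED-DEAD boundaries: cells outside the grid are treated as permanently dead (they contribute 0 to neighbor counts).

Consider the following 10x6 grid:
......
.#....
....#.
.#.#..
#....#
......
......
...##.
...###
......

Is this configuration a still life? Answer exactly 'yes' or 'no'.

Answer: no

Derivation:
Compute generation 1 and compare to generation 0 (given above):
Generation 1:
......
......
..#...
....#.
......
......
......
...#.#
...#.#
....#.
Cell (1,1) differs: gen0=1 vs gen1=0 -> NOT a still life.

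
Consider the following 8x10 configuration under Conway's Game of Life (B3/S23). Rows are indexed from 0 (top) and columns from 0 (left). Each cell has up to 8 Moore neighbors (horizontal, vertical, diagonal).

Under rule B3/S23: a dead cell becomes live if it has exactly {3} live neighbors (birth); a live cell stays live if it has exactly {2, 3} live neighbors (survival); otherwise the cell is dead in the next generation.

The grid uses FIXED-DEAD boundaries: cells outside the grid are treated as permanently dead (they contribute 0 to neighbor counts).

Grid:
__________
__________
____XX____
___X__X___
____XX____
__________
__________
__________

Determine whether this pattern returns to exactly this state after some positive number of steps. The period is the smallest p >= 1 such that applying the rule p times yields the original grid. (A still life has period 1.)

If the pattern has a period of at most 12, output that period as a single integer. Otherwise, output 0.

Answer: 1

Derivation:
Simulating and comparing each generation to the original:
Gen 0 (original, given above): 6 live cells
Gen 1: 6 live cells, MATCHES original -> period = 1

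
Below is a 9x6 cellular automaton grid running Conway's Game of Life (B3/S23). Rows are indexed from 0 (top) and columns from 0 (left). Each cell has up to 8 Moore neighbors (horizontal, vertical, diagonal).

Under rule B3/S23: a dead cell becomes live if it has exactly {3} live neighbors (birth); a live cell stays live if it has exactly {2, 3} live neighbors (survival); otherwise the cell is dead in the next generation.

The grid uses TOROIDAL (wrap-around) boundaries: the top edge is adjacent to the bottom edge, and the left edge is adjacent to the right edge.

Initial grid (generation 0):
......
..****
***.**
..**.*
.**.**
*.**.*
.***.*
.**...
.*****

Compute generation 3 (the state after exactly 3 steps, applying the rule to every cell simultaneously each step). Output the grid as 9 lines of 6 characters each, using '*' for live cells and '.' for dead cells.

Answer: *..***
*.....
......
......
......
......
......
......
.****.

Derivation:
Simulating step by step:
Generation 0 (given above): 31 live cells
Generation 1: 9 live cells
**....
..*...
......
......
......
......
.....*
.....*
**.**.
Generation 2: 8 live cells
*..*.*
.*....
......
......
......
......
......
.....*
.**.*.
Generation 3: 9 live cells
(generation 3 grid is the final answer)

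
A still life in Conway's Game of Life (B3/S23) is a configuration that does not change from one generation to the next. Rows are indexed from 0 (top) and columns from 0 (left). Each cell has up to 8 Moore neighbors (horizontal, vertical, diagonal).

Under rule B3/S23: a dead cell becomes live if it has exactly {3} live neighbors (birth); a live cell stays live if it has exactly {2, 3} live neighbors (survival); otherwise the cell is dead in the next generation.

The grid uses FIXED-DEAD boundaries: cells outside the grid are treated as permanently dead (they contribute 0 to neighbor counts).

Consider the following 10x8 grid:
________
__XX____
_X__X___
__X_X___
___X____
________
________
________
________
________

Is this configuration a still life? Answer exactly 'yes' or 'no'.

Compute generation 1 and compare to generation 0 (given above):
Generation 1:
________
__XX____
_X__X___
__X_X___
___X____
________
________
________
________
________
The grids are IDENTICAL -> still life.

Answer: yes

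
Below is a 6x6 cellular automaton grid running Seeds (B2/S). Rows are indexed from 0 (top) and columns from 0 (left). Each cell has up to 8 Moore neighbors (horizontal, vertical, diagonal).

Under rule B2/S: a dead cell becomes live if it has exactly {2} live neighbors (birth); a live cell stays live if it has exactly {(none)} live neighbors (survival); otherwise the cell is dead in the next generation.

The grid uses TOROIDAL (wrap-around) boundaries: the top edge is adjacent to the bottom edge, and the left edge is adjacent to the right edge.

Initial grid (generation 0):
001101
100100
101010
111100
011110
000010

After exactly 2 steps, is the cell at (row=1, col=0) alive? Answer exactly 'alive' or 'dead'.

Answer: alive

Derivation:
Simulating step by step:
Generation 0 (given above): 17 live cells
Generation 1: 3 live cells
110000
000000
000000
000000
000000
100000
Generation 2: 4 live cells
000001
110000
000000
000000
000000
000001

Cell (1,0) at generation 2: 1 -> alive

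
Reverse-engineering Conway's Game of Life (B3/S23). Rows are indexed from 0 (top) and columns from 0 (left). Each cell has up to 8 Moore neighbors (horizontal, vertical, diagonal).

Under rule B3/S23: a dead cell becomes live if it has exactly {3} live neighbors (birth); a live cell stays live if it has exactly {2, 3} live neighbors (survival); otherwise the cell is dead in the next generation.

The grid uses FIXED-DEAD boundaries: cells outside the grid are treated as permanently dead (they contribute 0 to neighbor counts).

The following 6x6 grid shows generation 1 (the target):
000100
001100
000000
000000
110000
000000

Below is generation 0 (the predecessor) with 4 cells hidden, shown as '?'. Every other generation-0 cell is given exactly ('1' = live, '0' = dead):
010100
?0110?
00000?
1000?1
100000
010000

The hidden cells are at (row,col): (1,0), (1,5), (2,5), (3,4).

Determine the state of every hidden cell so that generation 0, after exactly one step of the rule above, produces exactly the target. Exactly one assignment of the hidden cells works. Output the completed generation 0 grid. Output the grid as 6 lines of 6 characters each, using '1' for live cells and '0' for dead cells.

Hidden generation-0 cells (in order): (1,0), (1,5), (2,5), (3,4).
A hidden cell only influences target cells in its own 3x3 neighborhood. Try each of the 2^4 = 16 assignments, step the completed generation 0 forward once under B3/S23, and compare with the target:
  (1,0)=0 (1,5)=0 (2,5)=0 (3,4)=0 -> step reproduces the target at every cell -> ACCEPT
  (1,0)=0 (1,5)=0 (2,5)=0 (3,4)=1 -> step gives (2,3)='1' but target has '0' -> reject
  (1,0)=0 (1,5)=0 (2,5)=1 (3,4)=0 -> step gives (1,4)='1' but target has '0' -> reject
  (1,0)=0 (1,5)=0 (2,5)=1 (3,4)=1 -> step gives (1,4)='1' but target has '0' -> reject
  (1,0)=0 (1,5)=1 (2,5)=0 (3,4)=0 -> step gives (0,4)='1' but target has '0' -> reject
  (1,0)=0 (1,5)=1 (2,5)=0 (3,4)=1 -> step gives (0,4)='1' but target has '0' -> reject
  (1,0)=0 (1,5)=1 (2,5)=1 (3,4)=0 -> step gives (0,4)='1' but target has '0' -> reject
  (1,0)=0 (1,5)=1 (2,5)=1 (3,4)=1 -> step gives (0,4)='1' but target has '0' -> reject
  (1,0)=1 (1,5)=0 (2,5)=0 (3,4)=0 -> step gives (0,1)='1' but target has '0' -> reject
  (1,0)=1 (1,5)=0 (2,5)=0 (3,4)=1 -> step gives (0,1)='1' but target has '0' -> reject
  (1,0)=1 (1,5)=0 (2,5)=1 (3,4)=0 -> step gives (0,1)='1' but target has '0' -> reject
  (1,0)=1 (1,5)=0 (2,5)=1 (3,4)=1 -> step gives (0,1)='1' but target has '0' -> reject
  (1,0)=1 (1,5)=1 (2,5)=0 (3,4)=0 -> step gives (0,1)='1' but target has '0' -> reject
  (1,0)=1 (1,5)=1 (2,5)=0 (3,4)=1 -> step gives (0,1)='1' but target has '0' -> reject
  (1,0)=1 (1,5)=1 (2,5)=1 (3,4)=0 -> step gives (0,1)='1' but target has '0' -> reject
  (1,0)=1 (1,5)=1 (2,5)=1 (3,4)=1 -> step gives (0,1)='1' but target has '0' -> reject
Unique solution: (1,0)=dead, (1,5)=dead, (2,5)=dead, (3,4)=dead.
Check: live-neighbor counts of every cell in the completed generation 0:
114220
123220
122221
120010
231011
211000
Applying B3/S23 to generation 0 with these counts gives:
000100
001100
000000
000000
110000
000000
which matches the target exactly.

Answer: 010100
001100
000000
100001
100000
010000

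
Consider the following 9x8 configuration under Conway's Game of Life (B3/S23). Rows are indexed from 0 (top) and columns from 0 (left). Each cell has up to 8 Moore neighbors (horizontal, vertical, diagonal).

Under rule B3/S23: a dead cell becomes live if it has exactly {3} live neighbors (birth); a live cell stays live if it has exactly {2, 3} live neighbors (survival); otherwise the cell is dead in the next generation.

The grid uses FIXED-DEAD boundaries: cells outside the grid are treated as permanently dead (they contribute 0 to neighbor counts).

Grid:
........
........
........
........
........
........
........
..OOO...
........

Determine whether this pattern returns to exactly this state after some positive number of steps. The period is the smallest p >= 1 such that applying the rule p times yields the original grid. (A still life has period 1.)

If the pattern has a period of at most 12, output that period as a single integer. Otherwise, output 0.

Answer: 2

Derivation:
Simulating and comparing each generation to the original:
Gen 0 (original, given above): 3 live cells
Gen 1: 3 live cells, differs from original
Gen 2: 3 live cells, MATCHES original -> period = 2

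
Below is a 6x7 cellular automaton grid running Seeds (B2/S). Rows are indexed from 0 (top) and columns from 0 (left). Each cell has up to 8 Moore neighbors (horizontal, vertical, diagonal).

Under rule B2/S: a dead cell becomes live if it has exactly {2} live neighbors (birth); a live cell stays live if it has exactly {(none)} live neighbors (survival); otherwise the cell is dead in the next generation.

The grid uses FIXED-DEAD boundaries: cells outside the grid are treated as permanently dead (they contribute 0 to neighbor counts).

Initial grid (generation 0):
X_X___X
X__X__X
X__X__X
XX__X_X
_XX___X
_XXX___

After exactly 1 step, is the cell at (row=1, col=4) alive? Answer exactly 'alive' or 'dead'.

Answer: alive

Derivation:
Simulating step by step:
Generation 0 (given above): 19 live cells
Generation 1: 5 live cells
___X_X_
____X__
_______
_______
____X__
X______

Cell (1,4) at generation 1: 1 -> alive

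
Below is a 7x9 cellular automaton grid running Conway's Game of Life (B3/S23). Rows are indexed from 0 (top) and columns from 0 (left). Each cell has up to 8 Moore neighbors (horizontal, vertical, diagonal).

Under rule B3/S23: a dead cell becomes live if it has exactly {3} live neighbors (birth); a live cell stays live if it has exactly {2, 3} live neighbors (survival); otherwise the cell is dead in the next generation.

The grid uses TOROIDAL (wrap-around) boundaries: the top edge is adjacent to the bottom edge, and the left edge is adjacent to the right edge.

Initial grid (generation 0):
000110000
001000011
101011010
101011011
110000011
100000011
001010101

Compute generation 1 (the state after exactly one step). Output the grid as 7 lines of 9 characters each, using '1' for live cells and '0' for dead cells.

Answer: 001011001
011001111
101011000
001011000
000000000
000000100
100011001

Derivation:
Simulating step by step:
Generation 0 (given above): 27 live cells
Generation 1: 22 live cells
(generation 1 grid is the final answer)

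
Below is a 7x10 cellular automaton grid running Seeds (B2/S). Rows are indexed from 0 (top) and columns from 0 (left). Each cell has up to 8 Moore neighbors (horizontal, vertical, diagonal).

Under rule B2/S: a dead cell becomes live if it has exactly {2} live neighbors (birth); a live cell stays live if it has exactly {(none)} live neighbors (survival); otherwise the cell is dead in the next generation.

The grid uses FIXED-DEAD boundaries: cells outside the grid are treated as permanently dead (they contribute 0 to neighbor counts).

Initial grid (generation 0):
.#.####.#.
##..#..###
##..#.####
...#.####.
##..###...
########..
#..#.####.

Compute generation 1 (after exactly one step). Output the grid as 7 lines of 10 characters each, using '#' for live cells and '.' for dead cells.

Answer: ..........
..........
..........
..........
..........
..........
..........

Derivation:
Simulating step by step:
Generation 0 (given above): 43 live cells
Generation 1: 0 live cells
(generation 1 grid is the final answer)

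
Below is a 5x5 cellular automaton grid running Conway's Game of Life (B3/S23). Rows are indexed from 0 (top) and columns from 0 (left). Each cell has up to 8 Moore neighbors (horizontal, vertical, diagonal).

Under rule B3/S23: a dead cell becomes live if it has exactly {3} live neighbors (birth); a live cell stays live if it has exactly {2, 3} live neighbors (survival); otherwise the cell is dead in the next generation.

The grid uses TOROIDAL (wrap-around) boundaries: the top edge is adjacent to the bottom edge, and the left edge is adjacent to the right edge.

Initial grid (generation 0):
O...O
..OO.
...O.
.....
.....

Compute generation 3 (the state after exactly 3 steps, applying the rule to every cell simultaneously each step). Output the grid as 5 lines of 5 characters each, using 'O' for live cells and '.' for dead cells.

Answer: ...O.
....O
.....
.....
...O.

Derivation:
Simulating step by step:
Generation 0 (given above): 5 live cells
Generation 1: 6 live cells
...OO
..OO.
..OO.
.....
.....
Generation 2: 5 live cells
..OOO
.....
..OO.
.....
.....
Generation 3: 3 live cells
(generation 3 grid is the final answer)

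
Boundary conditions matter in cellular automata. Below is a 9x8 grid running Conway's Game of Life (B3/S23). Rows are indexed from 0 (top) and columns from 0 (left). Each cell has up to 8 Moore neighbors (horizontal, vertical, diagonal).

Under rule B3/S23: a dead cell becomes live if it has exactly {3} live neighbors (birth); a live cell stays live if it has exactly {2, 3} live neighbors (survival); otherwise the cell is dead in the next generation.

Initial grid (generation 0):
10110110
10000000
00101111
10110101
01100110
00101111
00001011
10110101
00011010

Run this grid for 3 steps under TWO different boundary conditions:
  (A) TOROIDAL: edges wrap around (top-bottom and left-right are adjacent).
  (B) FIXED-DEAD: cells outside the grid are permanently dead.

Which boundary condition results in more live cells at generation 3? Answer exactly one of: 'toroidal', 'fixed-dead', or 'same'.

Under TOROIDAL boundary, generation 3:
11110010
00110001
00000000
00000000
01000000
01000000
00110000
11000001
00010000
Population = 16

Under FIXED-DEAD boundary, generation 3:
00100000
00110000
00010011
00000000
00100000
00100000
00111100
00000010
00010010
Population = 15

Comparison: toroidal=16, fixed-dead=15 -> toroidal

Answer: toroidal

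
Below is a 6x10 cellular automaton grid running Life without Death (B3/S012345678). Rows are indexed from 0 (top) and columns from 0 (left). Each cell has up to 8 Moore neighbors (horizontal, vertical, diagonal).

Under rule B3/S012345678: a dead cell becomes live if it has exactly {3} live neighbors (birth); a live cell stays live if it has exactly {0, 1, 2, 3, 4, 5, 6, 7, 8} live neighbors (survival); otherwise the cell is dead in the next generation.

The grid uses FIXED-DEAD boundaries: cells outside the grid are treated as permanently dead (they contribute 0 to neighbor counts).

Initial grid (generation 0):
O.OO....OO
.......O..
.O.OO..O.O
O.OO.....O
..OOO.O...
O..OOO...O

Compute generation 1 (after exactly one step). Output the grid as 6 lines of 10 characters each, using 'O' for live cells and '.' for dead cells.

Answer: O.OO....OO
.O..O..O.O
.O.OO..O.O
O.OO.O..OO
..OOO.O...
O.OOOO...O

Derivation:
Simulating step by step:
Generation 0 (given above): 24 live cells
Generation 1: 30 live cells
(generation 1 grid is the final answer)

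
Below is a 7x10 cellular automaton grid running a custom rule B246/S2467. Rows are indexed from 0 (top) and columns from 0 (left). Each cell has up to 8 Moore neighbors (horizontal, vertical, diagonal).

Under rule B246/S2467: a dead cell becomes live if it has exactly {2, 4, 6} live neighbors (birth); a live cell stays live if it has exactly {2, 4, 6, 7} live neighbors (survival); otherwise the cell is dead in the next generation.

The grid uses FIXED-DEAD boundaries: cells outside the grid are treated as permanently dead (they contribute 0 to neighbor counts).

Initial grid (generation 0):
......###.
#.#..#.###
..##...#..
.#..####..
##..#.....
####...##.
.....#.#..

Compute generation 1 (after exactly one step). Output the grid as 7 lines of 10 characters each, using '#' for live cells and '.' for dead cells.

Simulating step by step:
Generation 0 (given above): 28 live cells
Generation 1: 32 live cells
(generation 1 grid is the final answer)

Answer: .#...#.##.
..#.#....#
##..####.#
..##...##.
#..#.###..
.#.#.#.##.
#..##..#..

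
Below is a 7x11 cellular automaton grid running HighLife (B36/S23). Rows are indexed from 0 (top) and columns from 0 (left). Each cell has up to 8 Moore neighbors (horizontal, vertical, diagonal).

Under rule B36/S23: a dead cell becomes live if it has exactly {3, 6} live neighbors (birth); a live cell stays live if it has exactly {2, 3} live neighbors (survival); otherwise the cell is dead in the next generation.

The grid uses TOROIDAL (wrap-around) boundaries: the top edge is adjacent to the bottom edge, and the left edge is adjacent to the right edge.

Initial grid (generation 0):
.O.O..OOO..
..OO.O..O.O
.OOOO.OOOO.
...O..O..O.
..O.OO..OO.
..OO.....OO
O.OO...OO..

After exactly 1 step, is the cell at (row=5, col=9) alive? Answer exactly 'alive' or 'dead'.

Simulating step by step:
Generation 0 (given above): 35 live cells
Generation 1: 23 live cells
OOO...O....
O....O.....
.O....O...O
.O....O.O.O
..O.OO..O..
.......O..O
O...O.O...O

Cell (5,9) at generation 1: 0 -> dead

Answer: dead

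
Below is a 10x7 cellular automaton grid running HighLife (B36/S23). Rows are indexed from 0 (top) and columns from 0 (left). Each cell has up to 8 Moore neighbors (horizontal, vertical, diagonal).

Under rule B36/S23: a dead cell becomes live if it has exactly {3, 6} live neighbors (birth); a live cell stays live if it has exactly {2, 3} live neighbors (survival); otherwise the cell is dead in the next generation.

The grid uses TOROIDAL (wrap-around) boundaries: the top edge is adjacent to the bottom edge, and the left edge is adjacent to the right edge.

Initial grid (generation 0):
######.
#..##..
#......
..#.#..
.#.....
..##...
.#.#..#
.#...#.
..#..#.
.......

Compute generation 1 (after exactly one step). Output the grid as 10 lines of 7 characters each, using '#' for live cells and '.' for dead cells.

Simulating step by step:
Generation 0 (given above): 22 live cells
Generation 1: 25 live cells
(generation 1 grid is the final answer)

Answer: ###..##
#....#.
.#..#..
.#.....
.#.....
##.#...
##.##..
##..###
.......
.....##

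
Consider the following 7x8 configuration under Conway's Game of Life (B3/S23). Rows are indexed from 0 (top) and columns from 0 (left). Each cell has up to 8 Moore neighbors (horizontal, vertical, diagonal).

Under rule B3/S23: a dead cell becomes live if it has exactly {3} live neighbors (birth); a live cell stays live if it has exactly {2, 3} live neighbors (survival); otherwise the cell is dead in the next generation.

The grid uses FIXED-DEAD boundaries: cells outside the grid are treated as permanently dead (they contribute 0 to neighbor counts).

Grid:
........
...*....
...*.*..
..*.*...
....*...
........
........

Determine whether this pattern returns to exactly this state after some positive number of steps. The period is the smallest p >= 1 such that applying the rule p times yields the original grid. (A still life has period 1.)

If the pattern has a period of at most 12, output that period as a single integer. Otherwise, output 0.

Simulating and comparing each generation to the original:
Gen 0 (original, given above): 6 live cells
Gen 1: 6 live cells, differs from original
Gen 2: 6 live cells, MATCHES original -> period = 2

Answer: 2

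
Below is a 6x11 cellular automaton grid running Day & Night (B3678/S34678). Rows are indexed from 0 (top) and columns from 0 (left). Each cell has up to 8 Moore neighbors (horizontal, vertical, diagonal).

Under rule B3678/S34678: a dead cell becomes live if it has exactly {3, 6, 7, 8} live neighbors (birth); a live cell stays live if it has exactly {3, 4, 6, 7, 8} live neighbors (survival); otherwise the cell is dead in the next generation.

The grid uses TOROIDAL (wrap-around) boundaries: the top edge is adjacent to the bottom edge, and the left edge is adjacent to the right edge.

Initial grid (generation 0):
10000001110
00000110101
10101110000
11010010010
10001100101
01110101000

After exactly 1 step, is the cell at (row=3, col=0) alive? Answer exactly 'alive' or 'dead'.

Simulating step by step:
Generation 0 (given above): 28 live cells
Generation 1: 35 live cells
01101101111
11001110101
10011010010
11110111000
10001101011
01000001000

Cell (3,0) at generation 1: 1 -> alive

Answer: alive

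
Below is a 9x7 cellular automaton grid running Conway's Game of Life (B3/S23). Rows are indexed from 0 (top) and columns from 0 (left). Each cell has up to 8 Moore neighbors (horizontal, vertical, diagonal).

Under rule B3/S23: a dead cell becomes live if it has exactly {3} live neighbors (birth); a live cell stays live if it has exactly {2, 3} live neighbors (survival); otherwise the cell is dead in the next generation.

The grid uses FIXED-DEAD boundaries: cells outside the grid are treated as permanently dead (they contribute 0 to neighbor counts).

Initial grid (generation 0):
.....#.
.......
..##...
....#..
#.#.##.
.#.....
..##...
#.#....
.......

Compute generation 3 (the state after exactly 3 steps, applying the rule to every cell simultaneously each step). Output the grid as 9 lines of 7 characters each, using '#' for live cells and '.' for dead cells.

Answer: .......
...#...
..###..
##.##..
###....
##.....
..#.#..
..##...
..#....

Derivation:
Simulating step by step:
Generation 0 (given above): 13 live cells
Generation 1: 16 live cells
.......
.......
...#...
.##.##.
.#.###.
.#..#..
..##...
.###...
.......
Generation 2: 13 live cells
.......
.......
..###..
.#...#.
##.....
.#...#.
....#..
.#.#...
..#....
Generation 3: 18 live cells
(generation 3 grid is the final answer)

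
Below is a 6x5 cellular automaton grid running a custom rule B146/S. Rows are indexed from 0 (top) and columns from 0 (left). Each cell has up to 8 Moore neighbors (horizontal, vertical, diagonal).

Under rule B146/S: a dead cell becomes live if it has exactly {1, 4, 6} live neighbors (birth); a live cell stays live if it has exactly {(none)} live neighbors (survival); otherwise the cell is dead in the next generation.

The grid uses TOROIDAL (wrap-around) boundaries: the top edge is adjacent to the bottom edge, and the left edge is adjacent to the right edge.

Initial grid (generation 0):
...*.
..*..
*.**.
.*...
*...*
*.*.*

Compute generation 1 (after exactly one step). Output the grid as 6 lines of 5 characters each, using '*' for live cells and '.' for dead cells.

Simulating step by step:
Generation 0 (given above): 11 live cells
Generation 1: 7 live cells
(generation 1 grid is the final answer)

Answer: .....
*..*.
.*...
*...*
.*...
...*.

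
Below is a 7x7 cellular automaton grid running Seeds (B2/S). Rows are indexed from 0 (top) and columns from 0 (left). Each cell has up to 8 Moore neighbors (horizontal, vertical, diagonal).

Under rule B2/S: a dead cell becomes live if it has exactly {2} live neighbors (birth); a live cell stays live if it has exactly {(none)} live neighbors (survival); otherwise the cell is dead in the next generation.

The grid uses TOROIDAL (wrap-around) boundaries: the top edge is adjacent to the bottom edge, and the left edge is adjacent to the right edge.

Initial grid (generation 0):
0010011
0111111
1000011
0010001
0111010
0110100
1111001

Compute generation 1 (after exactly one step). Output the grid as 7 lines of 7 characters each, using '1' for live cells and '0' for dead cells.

Answer: 0000000
0000000
0000000
0000000
0000001
0000000
0000000

Derivation:
Simulating step by step:
Generation 0 (given above): 26 live cells
Generation 1: 1 live cells
(generation 1 grid is the final answer)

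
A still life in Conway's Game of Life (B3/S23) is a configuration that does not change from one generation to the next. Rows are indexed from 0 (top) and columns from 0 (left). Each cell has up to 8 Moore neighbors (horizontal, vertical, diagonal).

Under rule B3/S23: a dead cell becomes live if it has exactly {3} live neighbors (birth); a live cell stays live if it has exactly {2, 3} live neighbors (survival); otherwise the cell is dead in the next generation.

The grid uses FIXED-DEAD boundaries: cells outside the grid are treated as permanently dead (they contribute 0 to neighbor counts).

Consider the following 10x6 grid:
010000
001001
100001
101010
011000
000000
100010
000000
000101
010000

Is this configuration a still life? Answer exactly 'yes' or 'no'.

Answer: no

Derivation:
Compute generation 1 and compare to generation 0 (given above):
Generation 1:
000000
010000
000111
101100
011100
010000
000000
000010
000000
000000
Cell (0,1) differs: gen0=1 vs gen1=0 -> NOT a still life.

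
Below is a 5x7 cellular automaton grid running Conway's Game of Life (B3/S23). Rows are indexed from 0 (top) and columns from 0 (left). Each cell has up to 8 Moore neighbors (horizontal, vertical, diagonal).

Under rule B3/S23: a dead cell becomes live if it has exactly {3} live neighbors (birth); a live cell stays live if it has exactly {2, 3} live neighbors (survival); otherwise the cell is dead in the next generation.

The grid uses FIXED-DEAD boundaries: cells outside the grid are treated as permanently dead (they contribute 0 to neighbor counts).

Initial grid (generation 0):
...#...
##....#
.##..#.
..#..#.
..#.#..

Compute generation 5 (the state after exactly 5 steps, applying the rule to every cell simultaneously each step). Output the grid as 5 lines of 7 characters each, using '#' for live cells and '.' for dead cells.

Answer: #....#.
#......
#.....#
.#...#.
.#.##..

Derivation:
Simulating step by step:
Generation 0 (given above): 11 live cells
Generation 1: 10 live cells
.......
##.....
#.#..##
..#.##.
...#...
Generation 2: 15 live cells
.......
##.....
#.#####
.##.###
...##..
Generation 3: 13 live cells
.......
######.
#.....#
.#....#
..###..
Generation 4: 20 live cells
.####..
######.
#..##.#
.###.#.
..##...
Generation 5: 10 live cells
(generation 5 grid is the final answer)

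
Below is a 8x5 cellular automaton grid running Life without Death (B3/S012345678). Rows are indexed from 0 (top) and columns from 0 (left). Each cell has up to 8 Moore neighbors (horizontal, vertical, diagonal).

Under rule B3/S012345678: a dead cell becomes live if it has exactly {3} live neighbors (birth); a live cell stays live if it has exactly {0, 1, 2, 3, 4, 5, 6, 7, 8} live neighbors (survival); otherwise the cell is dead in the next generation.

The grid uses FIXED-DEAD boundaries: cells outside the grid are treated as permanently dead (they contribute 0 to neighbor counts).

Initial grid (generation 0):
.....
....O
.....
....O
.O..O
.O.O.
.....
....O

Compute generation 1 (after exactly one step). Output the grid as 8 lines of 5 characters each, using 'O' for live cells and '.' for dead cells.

Answer: .....
....O
.....
....O
.OOOO
.OOO.
.....
....O

Derivation:
Simulating step by step:
Generation 0 (given above): 7 live cells
Generation 1: 10 live cells
(generation 1 grid is the final answer)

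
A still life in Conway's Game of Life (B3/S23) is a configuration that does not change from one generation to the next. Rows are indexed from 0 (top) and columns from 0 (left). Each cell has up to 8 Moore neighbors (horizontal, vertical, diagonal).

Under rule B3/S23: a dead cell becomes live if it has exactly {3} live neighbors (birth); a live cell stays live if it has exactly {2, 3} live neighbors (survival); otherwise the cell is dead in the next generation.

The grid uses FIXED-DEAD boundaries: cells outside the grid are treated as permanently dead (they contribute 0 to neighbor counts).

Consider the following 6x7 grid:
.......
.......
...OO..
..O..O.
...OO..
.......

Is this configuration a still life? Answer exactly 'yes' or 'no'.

Compute generation 1 and compare to generation 0 (given above):
Generation 1:
.......
.......
...OO..
..O..O.
...OO..
.......
The grids are IDENTICAL -> still life.

Answer: yes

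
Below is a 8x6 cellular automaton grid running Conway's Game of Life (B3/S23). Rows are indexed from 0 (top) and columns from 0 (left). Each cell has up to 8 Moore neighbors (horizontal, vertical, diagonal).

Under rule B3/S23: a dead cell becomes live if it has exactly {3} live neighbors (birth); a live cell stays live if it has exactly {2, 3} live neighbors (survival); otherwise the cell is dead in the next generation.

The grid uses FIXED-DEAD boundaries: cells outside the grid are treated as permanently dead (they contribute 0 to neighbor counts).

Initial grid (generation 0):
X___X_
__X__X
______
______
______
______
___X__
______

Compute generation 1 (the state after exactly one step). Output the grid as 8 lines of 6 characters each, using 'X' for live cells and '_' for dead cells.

Simulating step by step:
Generation 0 (given above): 5 live cells
Generation 1: 0 live cells
(generation 1 grid is the final answer)

Answer: ______
______
______
______
______
______
______
______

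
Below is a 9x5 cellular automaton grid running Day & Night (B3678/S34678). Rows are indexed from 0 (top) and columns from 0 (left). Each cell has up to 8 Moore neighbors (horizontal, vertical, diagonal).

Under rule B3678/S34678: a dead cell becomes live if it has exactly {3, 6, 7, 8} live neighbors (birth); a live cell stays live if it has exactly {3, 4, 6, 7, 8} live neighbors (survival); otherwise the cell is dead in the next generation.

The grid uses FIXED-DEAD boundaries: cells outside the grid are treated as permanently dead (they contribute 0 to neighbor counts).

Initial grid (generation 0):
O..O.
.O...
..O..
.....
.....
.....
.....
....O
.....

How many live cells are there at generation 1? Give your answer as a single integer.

Simulating step by step:
Generation 0 (given above): 5 live cells
Generation 1: 1 live cells
.....
..O..
.....
.....
.....
.....
.....
.....
.....
Population at generation 1: 1

Answer: 1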